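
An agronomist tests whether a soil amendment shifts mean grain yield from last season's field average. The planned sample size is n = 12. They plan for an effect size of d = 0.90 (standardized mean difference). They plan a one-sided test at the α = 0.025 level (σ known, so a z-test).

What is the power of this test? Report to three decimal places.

Noncentrality parameter: δ = d·√n = 0.90 × √12 = 3.1177
Critical value for a one-sided test at α = 0.025: z_α = 1.960.
Power = Φ(δ − 1.960) = Φ(1.158) = 0.8765.

Power ≈ 0.877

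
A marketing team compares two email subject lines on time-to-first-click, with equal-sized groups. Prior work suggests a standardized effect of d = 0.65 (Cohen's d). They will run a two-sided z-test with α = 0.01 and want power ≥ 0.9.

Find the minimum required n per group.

n = 71 per group

Set Φ(δ − 2.576) = 0.9; then δ − 2.576 = Φ⁻¹(0.9) = 1.282, giving δ = 3.857.
(The Φ(−δ − z_{α/2}) term is vanishingly small for δ > 0 and is dropped in the standard sample-size formula.)
δ = d·√(n/2) ⇒ n = 2(δ/d)² = 2 × (3.857 / 0.65)² = 70.43.
Rounding up, n = 71 per group.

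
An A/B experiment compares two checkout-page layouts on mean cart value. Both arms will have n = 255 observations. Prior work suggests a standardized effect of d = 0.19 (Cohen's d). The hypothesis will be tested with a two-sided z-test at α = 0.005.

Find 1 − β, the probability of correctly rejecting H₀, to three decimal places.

Power ≈ 0.254

Noncentrality parameter: δ = d·√(n/2) = 0.19 × √(255/2) = 2.1454
Critical value for a two-sided test at α = 0.005: z_{α/2} = 2.807.
Power = Φ(δ − 2.807) + Φ(−δ − 2.807) = Φ(-0.662) + Φ(-4.952) = 0.2541 + 0.0000 = 0.2541.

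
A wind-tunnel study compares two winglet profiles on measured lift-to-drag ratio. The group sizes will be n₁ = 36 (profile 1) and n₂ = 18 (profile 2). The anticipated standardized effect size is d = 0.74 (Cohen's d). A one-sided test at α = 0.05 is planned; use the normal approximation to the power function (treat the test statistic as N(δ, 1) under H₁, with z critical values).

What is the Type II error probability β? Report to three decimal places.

β ≈ 0.179

Noncentrality parameter: δ = d / √(1/n₁ + 1/n₂) = 0.74 / √(1/36 + 1/18) = 2.5634
Critical value for a one-sided test at α = 0.05: z_α = 1.645.
Power = Φ(δ − 1.645) = Φ(0.919) = 0.8208.
Type II error: β = 1 − power = 1 − 0.8208 = 0.1792.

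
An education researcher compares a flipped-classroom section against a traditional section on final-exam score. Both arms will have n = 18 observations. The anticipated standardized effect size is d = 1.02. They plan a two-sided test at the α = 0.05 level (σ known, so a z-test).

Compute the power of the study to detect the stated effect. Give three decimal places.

Noncentrality parameter: δ = d·√(n/2) = 1.02 × √(18/2) = 3.0600
Critical value for a two-sided test at α = 0.05: z_{α/2} = 1.960.
Power = Φ(δ − 1.960) + Φ(−δ − 1.960) = Φ(1.100) + Φ(-5.020) = 0.8643 + 0.0000 = 0.8643.

Power ≈ 0.864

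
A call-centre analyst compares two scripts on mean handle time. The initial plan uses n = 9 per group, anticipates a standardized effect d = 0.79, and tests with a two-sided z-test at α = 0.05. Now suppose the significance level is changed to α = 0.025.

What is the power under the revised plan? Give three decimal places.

δ = d·√(n/2) = 0.79 × √(9/2) = 1.6758 (unchanged). New critical value: z_{0.0125} = 2.241.
Revised power = Φ(δ − 2.241) + Φ(−δ − 2.241) = Φ(-0.566) + Φ(-3.917) = 0.2858 + 0.0000 = 0.2859.

Power ≈ 0.286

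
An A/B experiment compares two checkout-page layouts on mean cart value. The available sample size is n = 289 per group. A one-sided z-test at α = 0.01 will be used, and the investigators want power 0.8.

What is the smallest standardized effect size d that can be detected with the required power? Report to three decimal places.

Need Φ(δ − 2.326) = 0.8, so δ = 2.326 + 0.842 = 3.168.
δ = d·√(n/2) ⇒ d = δ/√(n/2) = 3.168/√(289/2) = 0.2635.

d ≈ 0.264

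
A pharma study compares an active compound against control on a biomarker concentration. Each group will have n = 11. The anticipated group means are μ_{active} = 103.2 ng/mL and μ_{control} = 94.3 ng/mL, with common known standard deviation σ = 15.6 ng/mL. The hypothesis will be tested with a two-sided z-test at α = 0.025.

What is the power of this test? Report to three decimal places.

Standardized effect: d = |μ_{active} − μ_{control}| / σ = |103.2 − 94.3| / 15.6 = 0.5705
Noncentrality parameter: δ = d·√(n/2) = 0.5705 × √(11/2) = 1.3380
Critical value for a two-sided test at α = 0.025: z_{α/2} = 2.241.
Power = Φ(δ − 2.241) + Φ(−δ − 2.241) = Φ(-0.903) + Φ(-3.579) = 0.1831 + 0.0002 = 0.1833.

Power ≈ 0.183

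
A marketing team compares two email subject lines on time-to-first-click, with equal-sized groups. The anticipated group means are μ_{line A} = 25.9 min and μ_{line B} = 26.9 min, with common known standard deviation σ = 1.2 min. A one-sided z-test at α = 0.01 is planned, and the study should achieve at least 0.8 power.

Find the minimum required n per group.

n = 29 per group

Standardized effect: d = |μ_{line A} − μ_{line B}| / σ = |25.9 − 26.9| / 1.2 = 0.8333
Set Φ(δ − 2.326) = 0.8; then δ − 2.326 = Φ⁻¹(0.8) = 0.842, giving δ = 3.168.
δ = d·√(n/2) ⇒ n = 2(δ/d)² = 2 × (3.168 / 0.8333)² = 28.90.
Round up to the next whole unit.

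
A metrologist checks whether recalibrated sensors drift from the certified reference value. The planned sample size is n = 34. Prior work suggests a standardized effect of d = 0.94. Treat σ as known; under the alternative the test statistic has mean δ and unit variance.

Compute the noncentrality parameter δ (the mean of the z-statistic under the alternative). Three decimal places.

The noncentrality parameter scales effect size by the design's sample-size factor: δ = d·√n = 0.94 × √34 = 5.4811

δ ≈ 5.481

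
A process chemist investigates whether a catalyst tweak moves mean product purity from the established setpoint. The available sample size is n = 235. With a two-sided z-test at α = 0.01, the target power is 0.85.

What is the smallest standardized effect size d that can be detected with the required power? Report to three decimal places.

Required noncentrality: δ = z_{0.005} + z_{0.15} = 2.576 + 1.036 = 3.612.
(Lower-tail contribution to power is negligible for δ > 0.)
δ = d·√n ⇒ d = δ/√n = 3.612/√235 = 0.2356.

d ≈ 0.236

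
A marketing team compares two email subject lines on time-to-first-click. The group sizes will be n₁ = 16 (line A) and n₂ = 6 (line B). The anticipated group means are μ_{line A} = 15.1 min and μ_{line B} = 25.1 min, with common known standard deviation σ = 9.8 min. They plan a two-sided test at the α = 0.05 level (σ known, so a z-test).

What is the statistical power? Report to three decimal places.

Standardized effect: d = |μ_{line A} − μ_{line B}| / σ = |15.1 − 25.1| / 9.8 = 1.0204
Noncentrality parameter: δ = d / √(1/n₁ + 1/n₂) = 1.0204 / √(1/16 + 1/6) = 2.1316
Critical value for a two-sided test at α = 0.05: z_{α/2} = 1.960.
Power = Φ(δ − 1.960) + Φ(−δ − 1.960) = Φ(0.172) + Φ(-4.092) = 0.5681 + 0.0000 = 0.5681.

Power ≈ 0.568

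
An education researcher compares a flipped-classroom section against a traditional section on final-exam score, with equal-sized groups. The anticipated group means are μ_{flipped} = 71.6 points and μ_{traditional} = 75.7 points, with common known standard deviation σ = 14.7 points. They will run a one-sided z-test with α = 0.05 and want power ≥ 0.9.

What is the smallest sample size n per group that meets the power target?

Standardized effect: d = |μ_{flipped} − μ_{traditional}| / σ = |71.6 − 75.7| / 14.7 = 0.2789
Set Φ(δ − 1.645) = 0.9; then δ − 1.645 = Φ⁻¹(0.9) = 1.282, giving δ = 2.926.
δ = d·√(n/2) ⇒ n = 2(δ/d)² = 2 × (2.926 / 0.2789)² = 220.17.
Round up to the next whole unit.

n = 221 per group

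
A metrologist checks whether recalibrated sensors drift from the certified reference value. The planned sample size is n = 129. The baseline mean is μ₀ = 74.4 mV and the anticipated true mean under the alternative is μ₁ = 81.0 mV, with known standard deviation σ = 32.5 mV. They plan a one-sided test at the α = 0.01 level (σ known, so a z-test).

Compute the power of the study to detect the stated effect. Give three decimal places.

Power ≈ 0.492

Standardized effect: d = |μ₁ − μ₀| / σ = |81.0 − 74.4| / 32.5 = 0.2031
Noncentrality parameter: δ = d·√n = 0.2031 × √129 = 2.3065
Critical value for a one-sided test at α = 0.01: z_α = 2.326.
Power = Φ(δ − 2.326) = Φ(-0.020) = 0.4921.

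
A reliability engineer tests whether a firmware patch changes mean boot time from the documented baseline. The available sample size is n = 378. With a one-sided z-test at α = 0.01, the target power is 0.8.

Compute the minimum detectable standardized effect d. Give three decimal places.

d ≈ 0.163

Need Φ(δ − 2.326) = 0.8, so δ = 2.326 + 0.842 = 3.168.
δ = d·√n ⇒ d = δ/√n = 3.168/√378 = 0.1629.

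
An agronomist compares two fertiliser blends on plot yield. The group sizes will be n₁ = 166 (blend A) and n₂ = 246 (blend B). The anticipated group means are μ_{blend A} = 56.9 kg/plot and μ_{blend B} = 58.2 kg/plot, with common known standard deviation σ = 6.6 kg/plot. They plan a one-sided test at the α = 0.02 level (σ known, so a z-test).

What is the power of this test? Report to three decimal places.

Standardized effect: d = |μ_{blend A} − μ_{blend B}| / σ = |56.9 − 58.2| / 6.6 = 0.1970
Noncentrality parameter: λ = d / √(1/n₁ + 1/n₂) = 0.1970 / √(1/166 + 1/246) = 1.9610
One-sided α = 0.02 → critical value z_{0.02} = 2.054.
Power = P(Z > 2.054 − λ) = Φ(-0.093) = 0.4630.

Power ≈ 0.463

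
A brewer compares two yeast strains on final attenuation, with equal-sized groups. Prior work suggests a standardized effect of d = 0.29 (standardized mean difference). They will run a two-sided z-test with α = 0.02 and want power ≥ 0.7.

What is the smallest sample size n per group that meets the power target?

For power 0.7 need Φ(δ − z_{0.01}) = 0.7, so δ = z_{0.01} + z_{0.30} = 2.326 + 0.524 = 2.851.
(For δ > 0 the lower-tail rejection region contributes negligibly to power, so the one-term inversion is standard.)
δ = d·√(n/2) ⇒ n = 2(δ/d)² = 2 × (2.851 / 0.29)² = 193.26.
Round up to the next whole unit.

n = 194 per group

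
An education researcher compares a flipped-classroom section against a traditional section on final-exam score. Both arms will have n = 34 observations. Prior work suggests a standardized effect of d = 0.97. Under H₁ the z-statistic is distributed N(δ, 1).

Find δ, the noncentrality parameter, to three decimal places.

The noncentrality parameter scales effect size by the design's sample-size factor: δ = d·√(n/2) = 0.97 × √(34/2) = 3.9994

δ ≈ 3.999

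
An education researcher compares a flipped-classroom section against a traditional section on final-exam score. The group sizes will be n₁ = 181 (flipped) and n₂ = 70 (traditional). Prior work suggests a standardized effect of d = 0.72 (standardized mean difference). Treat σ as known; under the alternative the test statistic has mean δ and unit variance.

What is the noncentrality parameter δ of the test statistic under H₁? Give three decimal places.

δ ≈ 5.115

The noncentrality parameter scales effect size by the design's sample-size factor: δ = d / √(1/n₁ + 1/n₂) = 0.72 / √(1/181 + 1/70) = 5.1155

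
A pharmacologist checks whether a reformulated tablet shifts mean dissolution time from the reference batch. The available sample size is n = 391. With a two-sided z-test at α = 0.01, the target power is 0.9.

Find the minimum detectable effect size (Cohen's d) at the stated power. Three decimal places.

Need Φ(δ − 2.576) = 0.9, so δ = 2.576 + 1.282 = 3.857.
(Lower-tail contribution to power is negligible for δ > 0.)
δ = d·√n ⇒ d = δ/√n = 3.857/√391 = 0.1951.

d ≈ 0.195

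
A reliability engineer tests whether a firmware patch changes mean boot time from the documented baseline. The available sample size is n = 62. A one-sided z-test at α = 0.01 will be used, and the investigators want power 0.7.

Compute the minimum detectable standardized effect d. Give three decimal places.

Need Φ(δ − 2.326) = 0.7, so δ = 2.326 + 0.524 = 2.851.
δ = d·√n ⇒ d = δ/√n = 2.851/√62 = 0.3620.

d ≈ 0.362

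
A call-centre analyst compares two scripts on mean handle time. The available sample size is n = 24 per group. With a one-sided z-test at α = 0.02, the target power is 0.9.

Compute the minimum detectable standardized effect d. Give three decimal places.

d ≈ 0.963

Need Φ(δ − 2.054) = 0.9, so δ = 2.054 + 1.282 = 3.335.
δ = d·√(n/2) ⇒ d = δ/√(n/2) = 3.335/√(24/2) = 0.9628.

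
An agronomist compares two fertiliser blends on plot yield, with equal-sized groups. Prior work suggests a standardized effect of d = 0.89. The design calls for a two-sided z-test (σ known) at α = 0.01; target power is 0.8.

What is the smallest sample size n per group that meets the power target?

For power 0.8 need Φ(δ − z_{0.005}) = 0.8, so δ = z_{0.005} + z_{0.20} = 2.576 + 0.842 = 3.417.
(Ignoring the negligible lower-tail rejection probability gives the usual closed-form inversion.)
δ = d·√(n/2) ⇒ n = 2(δ/d)² = 2 × (3.417 / 0.89)² = 29.49.
Rounding up, n = 30 per group.

n = 30 per group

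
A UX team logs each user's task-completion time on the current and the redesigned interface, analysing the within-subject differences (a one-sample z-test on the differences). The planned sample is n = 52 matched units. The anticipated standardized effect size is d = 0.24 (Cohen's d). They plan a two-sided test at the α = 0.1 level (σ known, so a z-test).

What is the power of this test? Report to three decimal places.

Noncentrality parameter: δ = d·√n = 0.24 × √52 = 1.7307
Two-sided α = 0.1 → critical value z_{0.05} = 1.645.
Power = Φ(δ − 1.645) + Φ(−δ − 1.645) = Φ(0.086) + Φ(-3.376) = 0.5342 + 0.0004 = 0.5346.

Power ≈ 0.535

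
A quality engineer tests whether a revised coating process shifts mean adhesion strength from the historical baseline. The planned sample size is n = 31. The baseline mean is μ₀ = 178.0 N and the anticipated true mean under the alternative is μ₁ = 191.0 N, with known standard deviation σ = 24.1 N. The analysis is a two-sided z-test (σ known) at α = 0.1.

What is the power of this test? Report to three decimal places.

Standardized effect: d = |μ₁ − μ₀| / σ = |191.0 − 178.0| / 24.1 = 0.5394
Noncentrality parameter: δ = d·√n = 0.5394 × √31 = 3.0034
Critical value for a two-sided test at α = 0.1: z_{α/2} = 1.645.
Power = Φ(δ − 1.645) + Φ(−δ − 1.645) = Φ(1.359) + Φ(-4.648) = 0.9128 + 0.0000 = 0.9128.

Power ≈ 0.913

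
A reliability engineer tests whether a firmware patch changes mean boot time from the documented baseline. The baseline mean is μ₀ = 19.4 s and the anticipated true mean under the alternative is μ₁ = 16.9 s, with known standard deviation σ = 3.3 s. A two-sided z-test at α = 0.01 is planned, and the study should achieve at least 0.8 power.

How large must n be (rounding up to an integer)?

Standardized effect: d = |μ₁ − μ₀| / σ = |16.9 − 19.4| / 3.3 = 0.7576
For power 0.8 need Φ(δ − z_{0.005}) = 0.8, so δ = z_{0.005} + z_{0.20} = 2.576 + 0.842 = 3.417.
(Ignoring the negligible lower-tail rejection probability gives the usual closed-form inversion.)
δ = d·√n ⇒ n = (δ/d)² = (3.417 / 0.7576)² = 20.35.
Rounding up, n = 21.

n = 21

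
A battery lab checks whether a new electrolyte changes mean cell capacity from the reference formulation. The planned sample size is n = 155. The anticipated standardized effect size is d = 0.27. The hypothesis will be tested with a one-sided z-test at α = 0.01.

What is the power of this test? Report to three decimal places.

Power ≈ 0.850

Noncentrality parameter: λ = d·√n = 0.27 × √155 = 3.3615
One-sided α = 0.01 → critical value z_{0.01} = 2.326.
Power = Φ(λ − 2.326) = Φ(1.035) = 0.8497.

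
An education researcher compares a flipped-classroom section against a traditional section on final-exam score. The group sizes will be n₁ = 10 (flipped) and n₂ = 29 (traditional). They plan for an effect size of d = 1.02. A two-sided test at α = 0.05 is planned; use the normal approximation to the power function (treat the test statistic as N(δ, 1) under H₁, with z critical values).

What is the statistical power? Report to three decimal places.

Noncentrality parameter: δ = d / √(1/n₁ + 1/n₂) = 1.02 / √(1/10 + 1/29) = 2.7814
Critical value for a two-sided test at α = 0.05: z_{α/2} = 1.960.
Power = Φ(δ − 1.960) + Φ(−δ − 1.960) = Φ(0.821) + Φ(-4.741) = 0.7943 + 0.0000 = 0.7943.

Power ≈ 0.794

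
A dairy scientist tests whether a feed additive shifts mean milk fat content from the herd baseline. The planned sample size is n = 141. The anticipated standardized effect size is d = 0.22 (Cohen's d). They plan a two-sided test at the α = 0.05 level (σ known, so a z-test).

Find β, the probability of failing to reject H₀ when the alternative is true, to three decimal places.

β ≈ 0.257

Noncentrality parameter: δ = d·√n = 0.22 × √141 = 2.6124
Critical value for a two-sided test at α = 0.05: z_{α/2} = 1.960.
Power = Φ(δ − 1.960) + Φ(−δ − 1.960) = Φ(0.652) + Φ(-4.572) = 0.7429 + 0.0000 = 0.7429.
Type II error: β = 1 − power = 1 − 0.7429 = 0.2571.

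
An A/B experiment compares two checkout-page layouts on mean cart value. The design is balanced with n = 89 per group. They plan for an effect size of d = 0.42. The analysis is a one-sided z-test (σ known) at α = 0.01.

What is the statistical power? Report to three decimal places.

Power ≈ 0.683

Noncentrality parameter: δ = d·√(n/2) = 0.42 × √(89/2) = 2.8017
One-sided α = 0.01 → critical value z_{0.01} = 2.326.
Power = Φ(δ − 2.326) = Φ(0.475) = 0.6827.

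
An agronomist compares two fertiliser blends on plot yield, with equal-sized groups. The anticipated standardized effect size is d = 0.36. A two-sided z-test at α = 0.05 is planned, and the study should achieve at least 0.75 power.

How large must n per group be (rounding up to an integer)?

For power 0.75 need Φ(δ − z_{0.025}) = 0.75, so δ = z_{0.025} + z_{0.25} = 1.960 + 0.674 = 2.634.
(Ignoring the negligible lower-tail rejection probability gives the usual closed-form inversion.)
δ = d·√(n/2) ⇒ n = 2(δ/d)² = 2 × (2.634 / 0.36)² = 107.10.
Rounding up, n = 108 per group.

n = 108 per group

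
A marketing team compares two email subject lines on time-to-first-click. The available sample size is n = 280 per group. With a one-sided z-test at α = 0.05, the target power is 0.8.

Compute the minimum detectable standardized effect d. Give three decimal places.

d ≈ 0.210

Need Φ(δ − 1.645) = 0.8, so δ = 1.645 + 0.842 = 2.486.
δ = d·√(n/2) ⇒ d = δ/√(n/2) = 2.486/√(280/2) = 0.2101.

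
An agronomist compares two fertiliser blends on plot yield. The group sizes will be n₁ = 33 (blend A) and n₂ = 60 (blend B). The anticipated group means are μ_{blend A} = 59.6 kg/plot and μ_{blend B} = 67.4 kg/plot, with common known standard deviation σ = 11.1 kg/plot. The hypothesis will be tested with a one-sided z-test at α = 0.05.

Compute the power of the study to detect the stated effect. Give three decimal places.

Power ≈ 0.945

Standardized effect: d = |μ_{blend A} − μ_{blend B}| / σ = |59.6 − 67.4| / 11.1 = 0.7027
Noncentrality parameter: δ = d / √(1/n₁ + 1/n₂) = 0.7027 / √(1/33 + 1/60) = 3.2424
Critical value for a one-sided test at α = 0.05: z_α = 1.645.
Power = Φ(δ − 1.645) = Φ(1.598) = 0.9449.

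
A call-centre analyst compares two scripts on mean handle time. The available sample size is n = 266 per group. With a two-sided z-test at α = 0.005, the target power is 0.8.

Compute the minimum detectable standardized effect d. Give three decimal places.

d ≈ 0.316

Need Φ(δ − 2.807) = 0.8, so δ = 2.807 + 0.842 = 3.649.
(The second rejection-region term Φ(−δ − z_{α/2}) is negligible and dropped.)
δ = d·√(n/2) ⇒ d = δ/√(n/2) = 3.649/√(266/2) = 0.3164.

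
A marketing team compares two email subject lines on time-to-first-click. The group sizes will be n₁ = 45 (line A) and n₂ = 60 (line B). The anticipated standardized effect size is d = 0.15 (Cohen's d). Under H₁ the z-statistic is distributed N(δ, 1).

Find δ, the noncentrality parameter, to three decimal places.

δ ≈ 0.761

δ = d / √(1/n₁ + 1/n₂) = 0.15 / √(1/45 + 1/60) = 0.7606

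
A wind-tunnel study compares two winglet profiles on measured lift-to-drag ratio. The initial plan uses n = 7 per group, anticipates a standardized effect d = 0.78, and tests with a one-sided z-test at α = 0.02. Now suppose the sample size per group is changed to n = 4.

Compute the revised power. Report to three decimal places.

With n = 4 per group: δ = d·√(n/2) = 0.78 × √(4/2) = 1.1031. Critical value z_{0.02} = 2.054.
Revised power = Φ(δ − 2.054) = Φ(-0.951) = 0.1709.

Power ≈ 0.171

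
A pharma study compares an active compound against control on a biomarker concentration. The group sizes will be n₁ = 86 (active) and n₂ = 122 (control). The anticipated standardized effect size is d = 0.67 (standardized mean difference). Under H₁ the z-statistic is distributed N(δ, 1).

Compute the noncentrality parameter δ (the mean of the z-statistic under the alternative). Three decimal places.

The noncentrality parameter scales effect size by the design's sample-size factor: δ = d / √(1/n₁ + 1/n₂) = 0.67 / √(1/86 + 1/122) = 4.7585

δ ≈ 4.759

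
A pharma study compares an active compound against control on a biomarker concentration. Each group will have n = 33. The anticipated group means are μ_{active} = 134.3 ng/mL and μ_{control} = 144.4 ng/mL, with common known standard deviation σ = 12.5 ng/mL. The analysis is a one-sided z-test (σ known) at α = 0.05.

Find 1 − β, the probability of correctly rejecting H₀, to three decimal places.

Standardized effect: d = |μ_{active} − μ_{control}| / σ = |134.3 − 144.4| / 12.5 = 0.8080
Noncentrality parameter: δ = d·√(n/2) = 0.8080 × √(33/2) = 3.2821
Critical value for a one-sided test at α = 0.05: z_α = 1.645.
Power = P(Z > 1.645 − δ) = Φ(1.637) = 0.9492.

Power ≈ 0.949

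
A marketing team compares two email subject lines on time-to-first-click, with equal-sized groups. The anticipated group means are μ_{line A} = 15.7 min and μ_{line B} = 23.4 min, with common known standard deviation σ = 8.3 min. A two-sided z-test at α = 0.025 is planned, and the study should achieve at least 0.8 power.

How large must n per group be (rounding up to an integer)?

Standardized effect: d = |μ_{line A} − μ_{line B}| / σ = |15.7 − 23.4| / 8.3 = 0.9277
For power 0.8 need Φ(δ − z_{0.0125}) = 0.8, so δ = z_{0.0125} + z_{0.20} = 2.241 + 0.842 = 3.083.
(The Φ(−δ − z_{α/2}) term is vanishingly small for δ > 0 and is dropped in the standard sample-size formula.)
δ = d·√(n/2) ⇒ n = 2(δ/d)² = 2 × (3.083 / 0.9277)² = 22.09.
Round up to the next whole unit.

n = 23 per group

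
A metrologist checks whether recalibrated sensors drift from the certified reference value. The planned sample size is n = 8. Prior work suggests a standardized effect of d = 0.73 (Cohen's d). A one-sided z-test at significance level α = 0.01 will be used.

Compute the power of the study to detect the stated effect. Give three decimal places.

Power ≈ 0.397

Noncentrality parameter: δ = d·√n = 0.73 × √8 = 2.0648
One-sided α = 0.01 → critical value z_{0.01} = 2.326.
Power = Φ(δ − 2.326) = Φ(-0.262) = 0.3968.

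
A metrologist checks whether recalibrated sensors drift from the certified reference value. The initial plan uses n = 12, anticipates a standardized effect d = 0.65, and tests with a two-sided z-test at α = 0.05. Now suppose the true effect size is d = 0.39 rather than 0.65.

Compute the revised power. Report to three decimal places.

Power ≈ 0.272

With d = 0.39: δ = d·√n = 0.39 × √12 = 1.3510. Critical value z_{0.025} = 1.960.
Revised power = Φ(δ − 1.960) + Φ(−δ − 1.960) = Φ(-0.609) + Φ(-3.311) = 0.2713 + 0.0005 = 0.2717.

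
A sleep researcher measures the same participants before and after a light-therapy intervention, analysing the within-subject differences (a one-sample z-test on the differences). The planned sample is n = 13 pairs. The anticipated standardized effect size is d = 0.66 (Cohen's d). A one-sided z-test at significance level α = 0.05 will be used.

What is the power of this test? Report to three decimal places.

Power ≈ 0.769

Noncentrality parameter: δ = d·√n = 0.66 × √13 = 2.3797
One-sided α = 0.05 → critical value z_{0.05} = 1.645.
Power = Φ(δ − 1.645) = Φ(0.735) = 0.7688.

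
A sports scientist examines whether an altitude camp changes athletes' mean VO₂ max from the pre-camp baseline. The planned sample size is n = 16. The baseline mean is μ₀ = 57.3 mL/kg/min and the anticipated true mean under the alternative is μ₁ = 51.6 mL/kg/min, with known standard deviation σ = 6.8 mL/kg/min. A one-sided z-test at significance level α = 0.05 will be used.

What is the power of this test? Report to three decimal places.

Power ≈ 0.956

Standardized effect: d = |μ₁ − μ₀| / σ = |51.6 − 57.3| / 6.8 = 0.8382
Noncentrality parameter: δ = d·√n = 0.8382 × √16 = 3.3529
Critical value for a one-sided test at α = 0.05: z_α = 1.645.
Power = Φ(δ − 1.645) = Φ(1.708) = 0.9562.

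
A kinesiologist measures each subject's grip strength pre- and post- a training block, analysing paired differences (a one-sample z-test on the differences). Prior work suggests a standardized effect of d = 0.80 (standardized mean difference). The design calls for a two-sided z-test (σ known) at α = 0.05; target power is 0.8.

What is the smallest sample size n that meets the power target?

n = 13

For power 0.8 need Φ(δ − z_{0.025}) = 0.8, so δ = z_{0.025} + z_{0.20} = 1.960 + 0.842 = 2.802.
(Ignoring the negligible lower-tail rejection probability gives the usual closed-form inversion.)
δ = d·√n ⇒ n = (δ/d)² = (2.802 / 0.80)² = 12.26.
Round up to the next whole unit.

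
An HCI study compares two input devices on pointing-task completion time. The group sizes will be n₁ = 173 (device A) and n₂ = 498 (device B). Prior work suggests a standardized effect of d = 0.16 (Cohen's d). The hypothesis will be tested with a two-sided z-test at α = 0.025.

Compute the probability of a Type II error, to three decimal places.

β ≈ 0.666

Noncentrality parameter: δ = d / √(1/n₁ + 1/n₂) = 0.16 / √(1/173 + 1/498) = 1.8130
Critical value for a two-sided test at α = 0.025: z_{α/2} = 2.241.
Power = Φ(δ − 2.241) + Φ(−δ − 2.241) = Φ(-0.428) + Φ(-4.054) = 0.3342 + 0.0000 = 0.3342.
Type II error: β = 1 − power = 1 − 0.3342 = 0.6658.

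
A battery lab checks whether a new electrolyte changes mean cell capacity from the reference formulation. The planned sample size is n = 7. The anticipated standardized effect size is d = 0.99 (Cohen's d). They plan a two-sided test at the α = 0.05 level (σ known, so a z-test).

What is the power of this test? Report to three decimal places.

Noncentrality parameter: δ = d·√n = 0.99 × √7 = 2.6193
Two-sided α = 0.05 → critical value z_{0.025} = 1.960.
Power = Φ(δ − 1.960) + Φ(−δ − 1.960) = Φ(0.659) + Φ(-4.579) = 0.7452 + 0.0000 = 0.7452.

Power ≈ 0.745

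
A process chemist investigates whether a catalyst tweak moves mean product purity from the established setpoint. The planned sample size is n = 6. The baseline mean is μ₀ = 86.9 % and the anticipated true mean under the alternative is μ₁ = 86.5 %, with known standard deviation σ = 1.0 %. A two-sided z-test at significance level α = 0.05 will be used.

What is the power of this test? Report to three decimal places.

Power ≈ 0.165

Standardized effect: d = |μ₁ − μ₀| / σ = |86.5 − 86.9| / 1.0 = 0.4000
Noncentrality parameter: δ = d·√n = 0.4000 × √6 = 0.9798
Critical value for a two-sided test at α = 0.05: z_{α/2} = 1.960.
Power = Φ(δ − 1.960) + Φ(−δ − 1.960) = Φ(-0.980) + Φ(-2.940) = 0.1635 + 0.0016 = 0.1651.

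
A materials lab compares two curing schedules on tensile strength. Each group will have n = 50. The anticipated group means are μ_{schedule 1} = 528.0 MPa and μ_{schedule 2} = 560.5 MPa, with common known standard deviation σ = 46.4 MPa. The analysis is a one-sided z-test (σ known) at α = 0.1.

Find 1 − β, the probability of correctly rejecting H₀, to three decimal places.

Power ≈ 0.987

Standardized effect: d = |μ_{schedule 1} − μ_{schedule 2}| / σ = |528.0 − 560.5| / 46.4 = 0.7004
Noncentrality parameter: δ = d·√(n/2) = 0.7004 × √(50/2) = 3.5022
Critical value for a one-sided test at α = 0.1: z_α = 1.282.
Power = Φ(δ − 1.282) = Φ(2.221) = 0.9868.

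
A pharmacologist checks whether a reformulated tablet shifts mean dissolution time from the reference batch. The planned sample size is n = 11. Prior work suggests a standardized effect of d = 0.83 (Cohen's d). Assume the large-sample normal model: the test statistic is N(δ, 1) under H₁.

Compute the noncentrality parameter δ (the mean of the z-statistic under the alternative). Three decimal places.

δ ≈ 2.753

The noncentrality parameter scales effect size by the design's sample-size factor: δ = d·√n = 0.83 × √11 = 2.7528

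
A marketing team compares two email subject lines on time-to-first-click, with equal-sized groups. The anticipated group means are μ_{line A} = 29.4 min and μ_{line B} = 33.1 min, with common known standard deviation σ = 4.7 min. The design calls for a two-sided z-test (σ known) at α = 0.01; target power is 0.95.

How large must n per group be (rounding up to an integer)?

n = 58 per group

Standardized effect: d = |μ_{line A} − μ_{line B}| / σ = |29.4 − 33.1| / 4.7 = 0.7872
Set Φ(δ − 2.576) = 0.95; then δ − 2.576 = Φ⁻¹(0.95) = 1.645, giving δ = 4.221.
(Ignoring the negligible lower-tail rejection probability gives the usual closed-form inversion.)
δ = d·√(n/2) ⇒ n = 2(δ/d)² = 2 × (4.221 / 0.7872)² = 57.49.
Round up to the next whole unit.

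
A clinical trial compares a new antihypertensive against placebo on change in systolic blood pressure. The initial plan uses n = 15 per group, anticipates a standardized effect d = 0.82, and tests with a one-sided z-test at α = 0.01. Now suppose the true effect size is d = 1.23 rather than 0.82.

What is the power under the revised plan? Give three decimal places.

Power ≈ 0.851

With d = 1.23: δ = d·√(n/2) = 1.23 × √(15/2) = 3.3685. Critical value z_{0.01} = 2.326.
Revised power = Φ(δ − 2.326) = Φ(1.042) = 0.8513.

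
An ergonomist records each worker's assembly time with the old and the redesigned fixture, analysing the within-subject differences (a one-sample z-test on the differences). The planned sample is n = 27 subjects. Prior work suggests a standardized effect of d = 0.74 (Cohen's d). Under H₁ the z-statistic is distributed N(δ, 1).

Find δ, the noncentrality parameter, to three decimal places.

δ ≈ 3.845

The noncentrality parameter scales effect size by the design's sample-size factor: δ = d·√n = 0.74 × √27 = 3.8452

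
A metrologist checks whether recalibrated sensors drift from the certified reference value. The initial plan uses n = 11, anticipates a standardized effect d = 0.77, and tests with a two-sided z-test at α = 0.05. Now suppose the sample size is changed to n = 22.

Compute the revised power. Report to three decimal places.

Power ≈ 0.951

With n = 22: δ = d·√n = 0.77 × √22 = 3.6116. Critical value z_{0.025} = 1.960.
Revised power = Φ(δ − 1.960) + Φ(−δ − 1.960) = Φ(1.652) + Φ(-5.572) = 0.9507 + 0.0000 = 0.9507.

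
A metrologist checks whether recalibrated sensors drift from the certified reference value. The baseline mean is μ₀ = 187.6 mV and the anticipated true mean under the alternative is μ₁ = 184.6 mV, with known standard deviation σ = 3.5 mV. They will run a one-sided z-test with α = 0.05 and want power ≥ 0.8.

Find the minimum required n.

Standardized effect: d = |μ₁ − μ₀| / σ = |184.6 − 187.6| / 3.5 = 0.8571
For power 0.8 need Φ(δ − z_{0.05}) = 0.8, so δ = z_{0.05} + z_{0.20} = 1.645 + 0.842 = 2.486.
δ = d·√n ⇒ n = (δ/d)² = (2.486 / 0.8571)² = 8.42.
Rounding up, n = 9.

n = 9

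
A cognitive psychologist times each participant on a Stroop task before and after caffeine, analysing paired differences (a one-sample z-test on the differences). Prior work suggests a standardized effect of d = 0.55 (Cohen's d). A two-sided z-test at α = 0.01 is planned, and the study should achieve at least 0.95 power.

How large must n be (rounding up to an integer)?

For power 0.95 need Φ(δ − z_{0.005}) = 0.95, so δ = z_{0.005} + z_{0.05} = 2.576 + 1.645 = 4.221.
(The Φ(−δ − z_{α/2}) term is vanishingly small for δ > 0 and is dropped in the standard sample-size formula.)
δ = d·√n ⇒ n = (δ/d)² = (4.221 / 0.55)² = 58.89.
Rounding up, n = 59.

n = 59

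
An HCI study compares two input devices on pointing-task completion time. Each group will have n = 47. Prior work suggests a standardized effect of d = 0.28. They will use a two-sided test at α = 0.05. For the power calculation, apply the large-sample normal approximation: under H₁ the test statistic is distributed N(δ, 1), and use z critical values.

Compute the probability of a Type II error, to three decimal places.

Noncentrality parameter: δ = d·√(n/2) = 0.28 × √(47/2) = 1.3574
Two-sided α = 0.05 → critical value z_{0.025} = 1.960.
Power = Φ(δ − 1.960) + Φ(−δ − 1.960) = Φ(-0.603) + Φ(-3.317) = 0.2734 + 0.0005 = 0.2738.
Type II error: β = 1 − power = 1 − 0.2738 = 0.7262.

β ≈ 0.726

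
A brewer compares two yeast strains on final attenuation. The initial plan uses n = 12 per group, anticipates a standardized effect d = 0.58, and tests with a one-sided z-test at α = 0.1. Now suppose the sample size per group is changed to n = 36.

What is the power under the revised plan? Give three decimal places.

Power ≈ 0.881

With n = 36 per group: δ = d·√(n/2) = 0.58 × √(36/2) = 2.4607. Critical value z_{0.1} = 1.282.
Revised power = Φ(δ − 1.282) = Φ(1.179) = 0.8808.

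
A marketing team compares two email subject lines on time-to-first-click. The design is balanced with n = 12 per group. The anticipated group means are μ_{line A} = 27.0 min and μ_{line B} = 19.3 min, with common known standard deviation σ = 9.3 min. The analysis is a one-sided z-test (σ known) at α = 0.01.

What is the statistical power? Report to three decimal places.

Power ≈ 0.383

Standardized effect: d = |μ_{line A} − μ_{line B}| / σ = |27.0 − 19.3| / 9.3 = 0.8280
Noncentrality parameter: δ = d·√(n/2) = 0.8280 × √(12/2) = 2.0281
One-sided α = 0.01 → critical value z_{0.01} = 2.326.
Power = Φ(δ − 2.326) = Φ(-0.298) = 0.3827.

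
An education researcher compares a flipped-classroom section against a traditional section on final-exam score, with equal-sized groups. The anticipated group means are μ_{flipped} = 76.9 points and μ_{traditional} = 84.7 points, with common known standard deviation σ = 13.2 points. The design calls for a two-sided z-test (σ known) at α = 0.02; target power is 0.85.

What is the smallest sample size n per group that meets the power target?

n = 65 per group

Standardized effect: d = |μ_{flipped} − μ_{traditional}| / σ = |76.9 − 84.7| / 13.2 = 0.5909
For power 0.85 need Φ(δ − z_{0.01}) = 0.85, so δ = z_{0.01} + z_{0.15} = 2.326 + 1.036 = 3.363.
(The Φ(−δ − z_{α/2}) term is vanishingly small for δ > 0 and is dropped in the standard sample-size formula.)
δ = d·√(n/2) ⇒ n = 2(δ/d)² = 2 × (3.363 / 0.5909)² = 64.77.
Round up to the next whole unit.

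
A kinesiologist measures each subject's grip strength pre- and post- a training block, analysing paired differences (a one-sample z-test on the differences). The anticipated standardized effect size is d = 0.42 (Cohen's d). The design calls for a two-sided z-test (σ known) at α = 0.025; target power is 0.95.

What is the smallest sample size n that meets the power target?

n = 86

For power 0.95 need Φ(δ − z_{0.0125}) = 0.95, so δ = z_{0.0125} + z_{0.05} = 2.241 + 1.645 = 3.886.
(The Φ(−δ − z_{α/2}) term is vanishingly small for δ > 0 and is dropped in the standard sample-size formula.)
δ = d·√n ⇒ n = (δ/d)² = (3.886 / 0.42)² = 85.62.
Round up to the next whole unit.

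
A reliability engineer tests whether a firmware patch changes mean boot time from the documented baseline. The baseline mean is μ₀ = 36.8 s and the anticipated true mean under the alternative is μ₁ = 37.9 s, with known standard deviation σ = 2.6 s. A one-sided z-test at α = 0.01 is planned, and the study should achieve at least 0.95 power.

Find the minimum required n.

n = 89

Standardized effect: d = |μ₁ − μ₀| / σ = |37.9 − 36.8| / 2.6 = 0.4231
For power 0.95 need Φ(δ − z_{0.01}) = 0.95, so δ = z_{0.01} + z_{0.05} = 2.326 + 1.645 = 3.971.
δ = d·√n ⇒ n = (δ/d)² = (3.971 / 0.4231)² = 88.11.
Round up to the next whole unit.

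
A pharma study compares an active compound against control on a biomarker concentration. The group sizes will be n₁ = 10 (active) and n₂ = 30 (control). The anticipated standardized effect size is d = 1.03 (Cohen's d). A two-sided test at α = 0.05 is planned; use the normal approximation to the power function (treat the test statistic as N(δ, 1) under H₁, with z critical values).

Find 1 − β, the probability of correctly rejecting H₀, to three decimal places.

Power ≈ 0.805

Noncentrality parameter: δ = d / √(1/n₁ + 1/n₂) = 1.03 / √(1/10 + 1/30) = 2.8208
Critical value for a two-sided test at α = 0.05: z_{α/2} = 1.960.
Power = Φ(δ − 1.960) + Φ(−δ − 1.960) = Φ(0.861) + Φ(-4.781) = 0.8053 + 0.0000 = 0.8053.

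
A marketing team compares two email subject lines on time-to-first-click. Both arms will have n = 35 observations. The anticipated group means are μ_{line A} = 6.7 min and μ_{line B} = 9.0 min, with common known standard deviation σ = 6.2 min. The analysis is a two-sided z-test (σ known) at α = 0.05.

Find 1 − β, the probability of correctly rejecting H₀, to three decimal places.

Standardized effect: d = |μ_{line A} − μ_{line B}| / σ = |6.7 − 9.0| / 6.2 = 0.3710
Noncentrality parameter: δ = d·√(n/2) = 0.3710 × √(35/2) = 1.5519
Critical value for a two-sided test at α = 0.05: z_{α/2} = 1.960.
Power = Φ(δ − 1.960) + Φ(−δ − 1.960) = Φ(-0.408) + Φ(-3.512) = 0.3416 + 0.0002 = 0.3418.

Power ≈ 0.342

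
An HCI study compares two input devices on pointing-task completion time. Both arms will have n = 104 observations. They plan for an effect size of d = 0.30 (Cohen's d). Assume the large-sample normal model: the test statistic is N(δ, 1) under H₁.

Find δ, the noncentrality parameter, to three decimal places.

The noncentrality parameter scales effect size by the design's sample-size factor: δ = d·√(n/2) = 0.30 × √(104/2) = 2.1633

δ ≈ 2.163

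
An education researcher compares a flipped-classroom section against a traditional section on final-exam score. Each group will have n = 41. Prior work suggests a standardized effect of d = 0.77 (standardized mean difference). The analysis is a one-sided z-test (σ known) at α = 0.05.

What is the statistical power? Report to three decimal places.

Noncentrality parameter: δ = d·√(n/2) = 0.77 × √(41/2) = 3.4863
One-sided α = 0.05 → critical value z_{0.05} = 1.645.
Power = P(Z > 1.645 − δ) = Φ(1.841) = 0.9672.

Power ≈ 0.967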